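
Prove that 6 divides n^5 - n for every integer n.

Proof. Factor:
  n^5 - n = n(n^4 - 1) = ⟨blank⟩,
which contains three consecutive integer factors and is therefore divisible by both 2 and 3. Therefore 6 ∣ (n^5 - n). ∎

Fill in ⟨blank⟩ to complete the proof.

(n - 1)n(n + 1)(n^2 + 1)

n^4 - 1 = (n^2 - 1)(n^2 + 1), and n^2 - 1 = (n-1)(n+1).
So n(n^4 - 1) = (n - 1)n(n + 1)(n^2 + 1).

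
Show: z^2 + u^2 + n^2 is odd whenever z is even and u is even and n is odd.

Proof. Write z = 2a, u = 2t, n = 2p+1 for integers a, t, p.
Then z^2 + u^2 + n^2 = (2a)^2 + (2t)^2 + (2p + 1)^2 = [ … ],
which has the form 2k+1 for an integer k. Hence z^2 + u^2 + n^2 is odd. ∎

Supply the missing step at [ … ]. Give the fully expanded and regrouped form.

2(2a^2 + 2p^2 + 2p + 2t^2) + 1

Expanding: (2a)^2 + (2t)^2 + (2p + 1)^2 = 4a^2 + 4p^2 + 4p + 4t^2 + 1.
Every term except the constant is even, so this is 2(2a^2 + 2p^2 + 2p + 2t^2) + 1,
and 2a^2 + 2p^2 + 2p + 2t^2 ∈ ℤ gives the required form.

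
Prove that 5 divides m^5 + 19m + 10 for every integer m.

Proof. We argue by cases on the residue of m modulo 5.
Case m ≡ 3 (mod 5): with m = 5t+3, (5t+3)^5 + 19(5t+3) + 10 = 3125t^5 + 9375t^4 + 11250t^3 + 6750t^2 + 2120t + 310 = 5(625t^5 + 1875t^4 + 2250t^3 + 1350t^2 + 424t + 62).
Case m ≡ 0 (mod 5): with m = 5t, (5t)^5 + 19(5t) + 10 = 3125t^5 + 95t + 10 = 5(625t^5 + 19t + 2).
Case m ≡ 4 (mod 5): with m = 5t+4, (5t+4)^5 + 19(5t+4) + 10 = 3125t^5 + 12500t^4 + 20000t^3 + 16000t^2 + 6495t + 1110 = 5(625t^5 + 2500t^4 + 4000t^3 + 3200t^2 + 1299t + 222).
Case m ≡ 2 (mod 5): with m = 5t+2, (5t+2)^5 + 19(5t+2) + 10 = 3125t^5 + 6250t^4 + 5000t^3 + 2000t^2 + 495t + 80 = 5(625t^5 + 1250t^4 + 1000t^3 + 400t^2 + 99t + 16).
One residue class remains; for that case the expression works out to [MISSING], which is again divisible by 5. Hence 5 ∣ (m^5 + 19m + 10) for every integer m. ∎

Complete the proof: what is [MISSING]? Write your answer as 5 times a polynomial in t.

5(625t^5 + 625t^4 + 250t^3 + 50t^2 + 24t + 6)

Only m ≡ 1 (mod 5) is unaccounted for. Put m = 5t+1:
(5t+1)^5 + 19(5t+1) + 10 expands to 3125t^5 + 3125t^4 + 1250t^3 + 250t^2 + 120t + 30,
and factoring out 5 leaves 5(625t^5 + 625t^4 + 250t^3 + 50t^2 + 24t + 6).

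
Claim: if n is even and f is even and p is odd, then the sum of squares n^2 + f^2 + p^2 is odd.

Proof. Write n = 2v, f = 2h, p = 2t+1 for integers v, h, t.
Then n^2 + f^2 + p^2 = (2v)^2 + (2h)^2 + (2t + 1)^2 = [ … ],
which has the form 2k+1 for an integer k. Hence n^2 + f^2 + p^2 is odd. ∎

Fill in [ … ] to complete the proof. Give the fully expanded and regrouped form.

(2v)^2 + (2h)^2 + (2t + 1)^2 = 4h^2 + 4t^2 + 4t + 4v^2 + 1
= 2(2h^2 + 2t^2 + 2t + 2v^2) + 1.
Since 2h^2 + 2t^2 + 2t + 2v^2 is an integer, the sum of squares is of the form 2k+1 for an integer k.

2(2h^2 + 2t^2 + 2t + 2v^2) + 1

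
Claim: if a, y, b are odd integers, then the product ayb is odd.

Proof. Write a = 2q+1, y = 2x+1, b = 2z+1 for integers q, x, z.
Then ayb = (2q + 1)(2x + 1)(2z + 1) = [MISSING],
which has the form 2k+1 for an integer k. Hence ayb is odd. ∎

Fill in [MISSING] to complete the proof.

(2q + 1)(2x + 1)(2z + 1) = 8qxz + 4qx + 4qz + 2q + 4xz + 2x + 2z + 1
= 2(4qxz + 2qx + 2qz + q + 2xz + x + z) + 1.
Since 4qxz + 2qx + 2qz + q + 2xz + x + z is an integer, the product is of the form 2k+1 for an integer k.

2(4qxz + 2qx + 2qz + q + 2xz + x + z) + 1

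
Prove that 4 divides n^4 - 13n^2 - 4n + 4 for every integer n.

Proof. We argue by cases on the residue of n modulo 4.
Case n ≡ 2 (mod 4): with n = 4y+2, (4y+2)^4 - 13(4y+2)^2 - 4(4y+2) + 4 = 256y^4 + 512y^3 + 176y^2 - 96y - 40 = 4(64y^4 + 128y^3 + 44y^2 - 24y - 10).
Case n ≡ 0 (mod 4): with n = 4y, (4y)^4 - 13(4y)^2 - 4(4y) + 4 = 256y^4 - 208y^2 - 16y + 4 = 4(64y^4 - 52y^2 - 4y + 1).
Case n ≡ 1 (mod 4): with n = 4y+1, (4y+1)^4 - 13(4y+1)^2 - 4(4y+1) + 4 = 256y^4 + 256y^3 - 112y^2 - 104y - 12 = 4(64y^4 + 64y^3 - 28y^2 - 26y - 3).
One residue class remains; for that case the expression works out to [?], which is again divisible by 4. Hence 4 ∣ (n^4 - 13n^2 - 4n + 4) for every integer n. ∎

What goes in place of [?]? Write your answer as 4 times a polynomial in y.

4(64y^4 + 192y^3 + 164y^2 + 26y - 11)

Only n ≡ 3 (mod 4) is unaccounted for. Put n = 4y+3:
(4y+3)^4 - 13(4y+3)^2 - 4(4y+3) + 4 expands to 256y^4 + 768y^3 + 656y^2 + 104y - 44,
and factoring out 4 leaves 4(64y^4 + 192y^3 + 164y^2 + 26y - 11).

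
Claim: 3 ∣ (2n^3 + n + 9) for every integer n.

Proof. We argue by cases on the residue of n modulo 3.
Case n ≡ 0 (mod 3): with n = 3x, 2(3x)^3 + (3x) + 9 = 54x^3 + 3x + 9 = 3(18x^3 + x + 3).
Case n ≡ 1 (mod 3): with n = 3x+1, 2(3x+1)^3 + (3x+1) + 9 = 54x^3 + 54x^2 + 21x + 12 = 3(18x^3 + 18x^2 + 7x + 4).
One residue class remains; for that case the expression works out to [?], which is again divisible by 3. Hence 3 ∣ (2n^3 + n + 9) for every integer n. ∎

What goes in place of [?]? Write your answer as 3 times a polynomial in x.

3(18x^3 + 36x^2 + 25x + 9)

Only n ≡ 2 (mod 3) is unaccounted for. Put n = 3x+2:
2(3x+2)^3 + (3x+2) + 9 expands to 54x^3 + 108x^2 + 75x + 27,
and factoring out 3 leaves 3(18x^3 + 36x^2 + 25x + 9).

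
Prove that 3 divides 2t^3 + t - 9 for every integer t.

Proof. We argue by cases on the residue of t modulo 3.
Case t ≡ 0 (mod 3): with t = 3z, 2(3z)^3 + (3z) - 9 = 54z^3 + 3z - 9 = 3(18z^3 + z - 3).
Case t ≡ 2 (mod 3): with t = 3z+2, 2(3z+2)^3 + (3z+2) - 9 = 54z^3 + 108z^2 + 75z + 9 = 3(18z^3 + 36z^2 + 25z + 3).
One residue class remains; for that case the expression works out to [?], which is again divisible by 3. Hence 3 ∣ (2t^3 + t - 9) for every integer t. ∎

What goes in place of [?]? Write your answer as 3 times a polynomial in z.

The residues treated are {0, 2}, so the missing case is t ≡ 1 (mod 3); write t = 3z+1.
Then 2(3z+1)^3 + (3z+1) - 9 = 54z^3 + 54z^2 + 21z - 6 = 3(18z^3 + 18z^2 + 7z - 2).

3(18z^3 + 18z^2 + 7z - 2)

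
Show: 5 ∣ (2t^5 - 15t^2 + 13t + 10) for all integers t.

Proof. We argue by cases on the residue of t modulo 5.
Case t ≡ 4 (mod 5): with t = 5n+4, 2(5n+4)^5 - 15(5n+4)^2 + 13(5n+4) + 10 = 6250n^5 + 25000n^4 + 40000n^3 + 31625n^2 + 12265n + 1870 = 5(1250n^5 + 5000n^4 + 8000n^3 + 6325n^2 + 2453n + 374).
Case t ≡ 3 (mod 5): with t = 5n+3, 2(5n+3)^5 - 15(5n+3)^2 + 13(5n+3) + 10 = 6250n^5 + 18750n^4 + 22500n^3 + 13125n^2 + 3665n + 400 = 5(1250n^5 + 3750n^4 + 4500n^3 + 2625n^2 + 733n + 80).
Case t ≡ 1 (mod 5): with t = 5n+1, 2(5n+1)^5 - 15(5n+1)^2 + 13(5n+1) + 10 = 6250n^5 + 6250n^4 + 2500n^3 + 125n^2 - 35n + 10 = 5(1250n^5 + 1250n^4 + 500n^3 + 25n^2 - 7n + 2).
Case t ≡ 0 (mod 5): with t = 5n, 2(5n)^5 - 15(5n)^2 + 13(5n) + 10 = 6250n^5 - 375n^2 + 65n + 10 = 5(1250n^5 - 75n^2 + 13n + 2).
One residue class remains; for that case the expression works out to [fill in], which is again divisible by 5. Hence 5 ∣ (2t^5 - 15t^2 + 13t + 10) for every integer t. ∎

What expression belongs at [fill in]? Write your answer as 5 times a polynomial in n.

5(1250n^5 + 2500n^4 + 2000n^3 + 725n^2 + 113n + 8)

The residues treated are {4, 3, 1, 0}, so the missing case is t ≡ 2 (mod 5); write t = 5n+2.
Then 2(5n+2)^5 - 15(5n+2)^2 + 13(5n+2) + 10 = 6250n^5 + 12500n^4 + 10000n^3 + 3625n^2 + 565n + 40 = 5(1250n^5 + 2500n^4 + 2000n^3 + 725n^2 + 113n + 8).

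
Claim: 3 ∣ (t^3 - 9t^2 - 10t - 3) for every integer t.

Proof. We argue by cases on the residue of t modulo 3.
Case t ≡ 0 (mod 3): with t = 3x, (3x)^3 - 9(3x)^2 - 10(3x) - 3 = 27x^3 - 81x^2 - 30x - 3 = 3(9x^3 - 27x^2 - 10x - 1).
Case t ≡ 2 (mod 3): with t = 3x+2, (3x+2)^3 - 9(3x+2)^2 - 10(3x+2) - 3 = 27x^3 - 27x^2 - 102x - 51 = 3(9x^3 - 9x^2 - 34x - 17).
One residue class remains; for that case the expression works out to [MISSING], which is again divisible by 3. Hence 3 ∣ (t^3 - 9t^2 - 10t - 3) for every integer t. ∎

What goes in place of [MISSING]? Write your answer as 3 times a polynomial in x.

3(9x^3 - 18x^2 - 25x - 7)

The residues treated are {0, 2}, so the missing case is t ≡ 1 (mod 3); write t = 3x+1.
Then (3x+1)^3 - 9(3x+1)^2 - 10(3x+1) - 3 = 27x^3 - 54x^2 - 75x - 21 = 3(9x^3 - 18x^2 - 25x - 7).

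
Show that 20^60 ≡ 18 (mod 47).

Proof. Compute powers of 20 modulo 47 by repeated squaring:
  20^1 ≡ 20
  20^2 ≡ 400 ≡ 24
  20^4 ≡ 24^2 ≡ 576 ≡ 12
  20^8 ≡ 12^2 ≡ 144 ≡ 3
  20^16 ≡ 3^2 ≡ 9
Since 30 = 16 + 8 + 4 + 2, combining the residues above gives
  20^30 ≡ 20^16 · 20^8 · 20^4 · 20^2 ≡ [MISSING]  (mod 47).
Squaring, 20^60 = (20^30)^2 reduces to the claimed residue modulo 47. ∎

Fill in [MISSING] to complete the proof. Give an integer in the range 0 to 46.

21

Multiply the listed residues: 9 · 3 · 12 · 24 = 27 → 324 → 7776.
Reducing modulo 47: 7776 = 165·47 + 21, so 20^30 ≡ 21.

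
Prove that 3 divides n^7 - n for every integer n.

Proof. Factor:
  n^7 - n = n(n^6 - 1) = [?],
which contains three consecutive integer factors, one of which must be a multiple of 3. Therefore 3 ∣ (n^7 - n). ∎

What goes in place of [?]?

n^6 - 1 = (n^2 - 1)(n^4 + n^2 + 1), and n^2 - 1 = (n-1)(n+1).
So n(n^6 - 1) = (n - 1)n(n + 1)(n^4 + n^2 + 1).

(n - 1)n(n + 1)(n^4 + n^2 + 1)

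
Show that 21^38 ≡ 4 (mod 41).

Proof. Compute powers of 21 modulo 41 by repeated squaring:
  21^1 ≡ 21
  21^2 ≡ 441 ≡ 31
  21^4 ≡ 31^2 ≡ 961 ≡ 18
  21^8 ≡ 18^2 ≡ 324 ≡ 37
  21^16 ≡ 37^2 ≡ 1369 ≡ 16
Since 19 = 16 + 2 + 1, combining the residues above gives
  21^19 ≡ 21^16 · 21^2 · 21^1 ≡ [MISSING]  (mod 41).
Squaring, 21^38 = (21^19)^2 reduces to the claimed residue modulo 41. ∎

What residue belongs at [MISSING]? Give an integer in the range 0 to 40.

Multiply the listed residues: 16 · 31 · 21 = 496 → 10416.
Reducing modulo 41: 10416 = 254·41 + 2, so 21^19 ≡ 2.

2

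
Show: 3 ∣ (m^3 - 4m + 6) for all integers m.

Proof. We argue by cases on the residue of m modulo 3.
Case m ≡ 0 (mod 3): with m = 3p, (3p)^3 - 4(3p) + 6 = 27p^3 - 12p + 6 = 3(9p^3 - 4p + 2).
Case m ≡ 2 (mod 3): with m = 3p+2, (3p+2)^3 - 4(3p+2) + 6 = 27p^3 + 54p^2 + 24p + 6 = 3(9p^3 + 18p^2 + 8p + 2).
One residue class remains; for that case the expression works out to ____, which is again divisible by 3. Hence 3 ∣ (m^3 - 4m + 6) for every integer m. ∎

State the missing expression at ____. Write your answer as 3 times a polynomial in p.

3(9p^3 + 9p^2 - p + 1)

The residues treated are {0, 2}, so the missing case is m ≡ 1 (mod 3); write m = 3p+1.
Then (3p+1)^3 - 4(3p+1) + 6 = 27p^3 + 27p^2 - 3p + 3 = 3(9p^3 + 9p^2 - p + 1).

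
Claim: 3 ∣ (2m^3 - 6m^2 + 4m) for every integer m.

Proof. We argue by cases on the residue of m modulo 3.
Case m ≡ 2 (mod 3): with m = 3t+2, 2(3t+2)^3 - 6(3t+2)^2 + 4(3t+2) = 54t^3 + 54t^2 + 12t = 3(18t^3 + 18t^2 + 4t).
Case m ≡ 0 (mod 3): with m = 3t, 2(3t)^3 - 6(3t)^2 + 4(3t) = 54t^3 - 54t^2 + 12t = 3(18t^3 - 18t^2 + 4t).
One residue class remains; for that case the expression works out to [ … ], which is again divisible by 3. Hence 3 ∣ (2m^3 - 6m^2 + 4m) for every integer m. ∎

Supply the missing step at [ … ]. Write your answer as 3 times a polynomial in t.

The residues treated are {2, 0}, so the missing case is m ≡ 1 (mod 3); write m = 3t+1.
Then 2(3t+1)^3 - 6(3t+1)^2 + 4(3t+1) = 54t^3 - 6t = 3(18t^3 - 2t).

3(18t^3 - 2t)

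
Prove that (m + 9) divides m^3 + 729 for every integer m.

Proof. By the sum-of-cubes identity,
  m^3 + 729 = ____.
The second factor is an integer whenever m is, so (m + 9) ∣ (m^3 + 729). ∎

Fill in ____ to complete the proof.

(m + 9)(m^2 - 9m + 81)

Polynomial division of m^3 + 729 by m + 9 leaves remainder 0 and quotient m^2 - 9m + 81.
Hence m^3 + 729 = (m + 9)(m^2 - 9m + 81).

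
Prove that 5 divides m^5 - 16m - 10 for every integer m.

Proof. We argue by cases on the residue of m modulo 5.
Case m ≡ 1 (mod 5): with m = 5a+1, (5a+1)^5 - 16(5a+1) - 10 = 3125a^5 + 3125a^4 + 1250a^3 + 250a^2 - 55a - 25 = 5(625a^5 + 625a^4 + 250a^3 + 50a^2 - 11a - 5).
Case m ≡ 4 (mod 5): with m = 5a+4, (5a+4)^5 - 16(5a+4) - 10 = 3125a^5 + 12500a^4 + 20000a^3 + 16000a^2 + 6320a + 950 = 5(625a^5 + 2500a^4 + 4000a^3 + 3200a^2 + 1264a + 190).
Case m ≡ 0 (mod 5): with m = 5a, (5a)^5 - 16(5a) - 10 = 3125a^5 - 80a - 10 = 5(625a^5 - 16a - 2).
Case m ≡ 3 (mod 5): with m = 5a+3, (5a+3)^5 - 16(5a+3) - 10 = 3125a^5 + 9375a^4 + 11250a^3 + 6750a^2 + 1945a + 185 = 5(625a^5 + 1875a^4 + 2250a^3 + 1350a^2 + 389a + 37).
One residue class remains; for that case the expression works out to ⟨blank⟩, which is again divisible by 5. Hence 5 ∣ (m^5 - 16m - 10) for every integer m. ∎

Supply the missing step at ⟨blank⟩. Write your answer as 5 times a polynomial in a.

5(625a^5 + 1250a^4 + 1000a^3 + 400a^2 + 64a - 2)

Only m ≡ 2 (mod 5) is unaccounted for. Put m = 5a+2:
(5a+2)^5 - 16(5a+2) - 10 expands to 3125a^5 + 6250a^4 + 5000a^3 + 2000a^2 + 320a - 10,
and factoring out 5 leaves 5(625a^5 + 1250a^4 + 1000a^3 + 400a^2 + 64a - 2).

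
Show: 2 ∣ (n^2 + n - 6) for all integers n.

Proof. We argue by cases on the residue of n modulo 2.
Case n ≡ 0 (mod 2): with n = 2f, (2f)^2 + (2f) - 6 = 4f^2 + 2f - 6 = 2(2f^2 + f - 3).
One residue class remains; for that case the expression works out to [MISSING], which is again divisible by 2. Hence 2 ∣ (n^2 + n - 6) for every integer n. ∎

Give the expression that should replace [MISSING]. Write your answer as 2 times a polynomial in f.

The residues treated are {0}, so the missing case is n ≡ 1 (mod 2); write n = 2f+1.
Then (2f+1)^2 + (2f+1) - 6 = 4f^2 + 6f - 4 = 2(2f^2 + 3f - 2).

2(2f^2 + 3f - 2)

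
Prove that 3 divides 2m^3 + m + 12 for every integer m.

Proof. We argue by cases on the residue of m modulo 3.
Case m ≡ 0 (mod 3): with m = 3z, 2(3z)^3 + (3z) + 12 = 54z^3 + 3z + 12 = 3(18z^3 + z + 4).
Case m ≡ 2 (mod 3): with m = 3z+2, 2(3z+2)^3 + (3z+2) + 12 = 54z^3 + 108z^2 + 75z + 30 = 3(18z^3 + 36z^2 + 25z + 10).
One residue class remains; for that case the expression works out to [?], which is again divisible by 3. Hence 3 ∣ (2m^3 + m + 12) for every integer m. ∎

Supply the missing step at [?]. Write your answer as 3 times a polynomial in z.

The residues treated are {0, 2}, so the missing case is m ≡ 1 (mod 3); write m = 3z+1.
Then 2(3z+1)^3 + (3z+1) + 12 = 54z^3 + 54z^2 + 21z + 15 = 3(18z^3 + 18z^2 + 7z + 5).

3(18z^3 + 18z^2 + 7z + 5)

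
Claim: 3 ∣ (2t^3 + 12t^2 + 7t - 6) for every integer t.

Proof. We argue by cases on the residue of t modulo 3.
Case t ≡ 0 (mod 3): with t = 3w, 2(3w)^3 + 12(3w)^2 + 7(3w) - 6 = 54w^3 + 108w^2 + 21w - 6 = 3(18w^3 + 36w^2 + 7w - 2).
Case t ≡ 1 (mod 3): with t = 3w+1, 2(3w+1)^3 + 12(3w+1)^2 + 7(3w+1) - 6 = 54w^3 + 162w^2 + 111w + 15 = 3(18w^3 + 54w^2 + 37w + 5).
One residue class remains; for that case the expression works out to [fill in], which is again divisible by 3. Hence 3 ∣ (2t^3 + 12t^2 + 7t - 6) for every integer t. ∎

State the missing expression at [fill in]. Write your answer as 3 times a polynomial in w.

Only t ≡ 2 (mod 3) is unaccounted for. Put t = 3w+2:
2(3w+2)^3 + 12(3w+2)^2 + 7(3w+2) - 6 expands to 54w^3 + 216w^2 + 237w + 72,
and factoring out 3 leaves 3(18w^3 + 72w^2 + 79w + 24).

3(18w^3 + 72w^2 + 79w + 24)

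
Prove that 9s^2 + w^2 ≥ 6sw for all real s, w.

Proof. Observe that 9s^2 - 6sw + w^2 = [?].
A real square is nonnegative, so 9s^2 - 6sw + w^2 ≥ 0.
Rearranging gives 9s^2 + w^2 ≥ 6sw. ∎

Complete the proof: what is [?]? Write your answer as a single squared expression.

9s^2 - 6sw + w^2 is a perfect-square trinomial: the outer terms are (3s)^2 and (w)^2, and the cross term is -2·3s·w.
So 9s^2 - 6sw + w^2 = (3s - w)^2 ≥ 0.

(3s - w)^2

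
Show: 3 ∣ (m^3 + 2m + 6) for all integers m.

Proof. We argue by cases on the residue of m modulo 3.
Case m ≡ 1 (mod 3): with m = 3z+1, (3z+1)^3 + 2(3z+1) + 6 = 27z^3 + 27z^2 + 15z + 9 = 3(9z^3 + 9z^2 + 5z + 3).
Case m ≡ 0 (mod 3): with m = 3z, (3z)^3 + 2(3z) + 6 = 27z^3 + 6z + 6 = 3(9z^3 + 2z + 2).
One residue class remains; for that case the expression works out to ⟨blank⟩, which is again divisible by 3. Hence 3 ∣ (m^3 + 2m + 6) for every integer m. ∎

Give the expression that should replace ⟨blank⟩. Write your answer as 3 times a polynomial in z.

Only m ≡ 2 (mod 3) is unaccounted for. Put m = 3z+2:
(3z+2)^3 + 2(3z+2) + 6 expands to 27z^3 + 54z^2 + 42z + 18,
and factoring out 3 leaves 3(9z^3 + 18z^2 + 14z + 6).

3(9z^3 + 18z^2 + 14z + 6)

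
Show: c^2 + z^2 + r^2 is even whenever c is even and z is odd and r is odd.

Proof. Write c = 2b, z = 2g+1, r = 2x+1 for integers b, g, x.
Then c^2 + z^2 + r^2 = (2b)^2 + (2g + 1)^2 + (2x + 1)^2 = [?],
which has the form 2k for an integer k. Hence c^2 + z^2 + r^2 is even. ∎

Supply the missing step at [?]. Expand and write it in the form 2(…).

2(2b^2 + 2g^2 + 2g + 2x^2 + 2x + 1)

Expanding: (2b)^2 + (2g + 1)^2 + (2x + 1)^2 = 4b^2 + 4g^2 + 4g + 4x^2 + 4x + 2.
Every term is even; pulling out the factor of 2 gives 2(2b^2 + 2g^2 + 2g + 2x^2 + 2x + 1).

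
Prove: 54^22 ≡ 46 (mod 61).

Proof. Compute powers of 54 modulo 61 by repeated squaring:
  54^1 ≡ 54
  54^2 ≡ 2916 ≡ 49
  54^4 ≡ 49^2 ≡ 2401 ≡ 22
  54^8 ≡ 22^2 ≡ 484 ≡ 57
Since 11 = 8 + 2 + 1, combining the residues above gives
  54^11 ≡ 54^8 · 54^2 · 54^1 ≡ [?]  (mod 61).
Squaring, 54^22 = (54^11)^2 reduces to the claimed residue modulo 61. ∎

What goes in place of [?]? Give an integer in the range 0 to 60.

30

Multiply the listed residues: 57 · 49 · 54 = 2793 → 150822.
Reducing modulo 61: 150822 = 2472·61 + 30, so 54^11 ≡ 30.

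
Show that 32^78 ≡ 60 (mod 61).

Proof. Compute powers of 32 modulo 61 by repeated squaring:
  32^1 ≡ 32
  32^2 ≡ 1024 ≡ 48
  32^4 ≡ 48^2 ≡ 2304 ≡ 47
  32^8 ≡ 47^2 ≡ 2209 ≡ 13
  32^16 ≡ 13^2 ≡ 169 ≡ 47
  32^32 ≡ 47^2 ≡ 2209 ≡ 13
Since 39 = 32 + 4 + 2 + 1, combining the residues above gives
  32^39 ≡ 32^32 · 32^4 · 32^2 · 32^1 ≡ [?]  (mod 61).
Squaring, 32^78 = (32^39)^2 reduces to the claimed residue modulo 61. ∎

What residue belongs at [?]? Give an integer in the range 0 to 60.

11

Multiply the listed residues: 13 · 47 · 48 · 32 = 611 → 29328 → 938496.
Reducing modulo 61: 938496 = 15385·61 + 11, so 32^39 ≡ 11.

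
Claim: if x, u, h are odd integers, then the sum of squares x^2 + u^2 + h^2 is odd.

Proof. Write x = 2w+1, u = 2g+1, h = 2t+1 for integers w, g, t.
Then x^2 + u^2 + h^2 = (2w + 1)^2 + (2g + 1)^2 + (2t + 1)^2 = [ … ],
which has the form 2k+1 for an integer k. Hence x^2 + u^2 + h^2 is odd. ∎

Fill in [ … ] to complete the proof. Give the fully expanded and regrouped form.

2(2g^2 + 2g + 2t^2 + 2t + 2w^2 + 2w + 1) + 1

(2w + 1)^2 + (2g + 1)^2 + (2t + 1)^2 = 4g^2 + 4g + 4t^2 + 4t + 4w^2 + 4w + 3
= 2(2g^2 + 2g + 2t^2 + 2t + 2w^2 + 2w + 1) + 1.
Since 2g^2 + 2g + 2t^2 + 2t + 2w^2 + 2w + 1 is an integer, the sum of squares is of the form 2k+1 for an integer k.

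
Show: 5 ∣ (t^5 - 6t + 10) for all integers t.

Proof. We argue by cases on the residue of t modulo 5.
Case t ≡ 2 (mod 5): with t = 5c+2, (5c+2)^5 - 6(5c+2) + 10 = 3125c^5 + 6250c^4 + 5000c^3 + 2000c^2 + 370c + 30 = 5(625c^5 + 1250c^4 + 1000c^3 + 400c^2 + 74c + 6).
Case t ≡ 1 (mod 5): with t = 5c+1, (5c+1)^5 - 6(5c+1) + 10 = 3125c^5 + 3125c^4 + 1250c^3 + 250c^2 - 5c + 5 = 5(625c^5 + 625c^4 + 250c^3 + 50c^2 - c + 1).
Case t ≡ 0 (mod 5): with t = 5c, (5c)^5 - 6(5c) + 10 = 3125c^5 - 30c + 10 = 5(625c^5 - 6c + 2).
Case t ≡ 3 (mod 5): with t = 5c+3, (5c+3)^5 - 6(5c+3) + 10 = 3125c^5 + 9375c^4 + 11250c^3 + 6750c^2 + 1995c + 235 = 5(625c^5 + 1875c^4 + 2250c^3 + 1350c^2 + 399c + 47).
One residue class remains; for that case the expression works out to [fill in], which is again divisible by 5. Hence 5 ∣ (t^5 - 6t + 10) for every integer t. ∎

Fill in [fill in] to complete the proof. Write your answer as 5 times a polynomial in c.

The residues treated are {2, 1, 0, 3}, so the missing case is t ≡ 4 (mod 5); write t = 5c+4.
Then (5c+4)^5 - 6(5c+4) + 10 = 3125c^5 + 12500c^4 + 20000c^3 + 16000c^2 + 6370c + 1010 = 5(625c^5 + 2500c^4 + 4000c^3 + 3200c^2 + 1274c + 202).

5(625c^5 + 2500c^4 + 4000c^3 + 3200c^2 + 1274c + 202)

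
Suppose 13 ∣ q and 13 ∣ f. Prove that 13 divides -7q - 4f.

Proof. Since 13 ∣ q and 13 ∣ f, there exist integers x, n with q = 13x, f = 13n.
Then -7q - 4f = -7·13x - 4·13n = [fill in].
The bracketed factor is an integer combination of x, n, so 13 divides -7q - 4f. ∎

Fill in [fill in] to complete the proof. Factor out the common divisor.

Pull the common 13 out of every term: -7·13x - 4·13n = 13(-4n - 7x).
-4n - 7x is an integer, which exhibits the divisibility.

13(-4n - 7x)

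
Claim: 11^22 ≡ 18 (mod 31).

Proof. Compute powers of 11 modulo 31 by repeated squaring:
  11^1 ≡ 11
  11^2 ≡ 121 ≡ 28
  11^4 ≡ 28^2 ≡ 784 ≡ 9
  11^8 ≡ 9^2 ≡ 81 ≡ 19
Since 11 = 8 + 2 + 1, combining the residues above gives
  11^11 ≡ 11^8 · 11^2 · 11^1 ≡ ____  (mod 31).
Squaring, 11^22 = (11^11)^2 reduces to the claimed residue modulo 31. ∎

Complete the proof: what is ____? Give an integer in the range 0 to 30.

24

Multiply the listed residues: 19 · 28 · 11 = 532 → 5852.
Reducing modulo 31: 5852 = 188·31 + 24, so 11^11 ≡ 24.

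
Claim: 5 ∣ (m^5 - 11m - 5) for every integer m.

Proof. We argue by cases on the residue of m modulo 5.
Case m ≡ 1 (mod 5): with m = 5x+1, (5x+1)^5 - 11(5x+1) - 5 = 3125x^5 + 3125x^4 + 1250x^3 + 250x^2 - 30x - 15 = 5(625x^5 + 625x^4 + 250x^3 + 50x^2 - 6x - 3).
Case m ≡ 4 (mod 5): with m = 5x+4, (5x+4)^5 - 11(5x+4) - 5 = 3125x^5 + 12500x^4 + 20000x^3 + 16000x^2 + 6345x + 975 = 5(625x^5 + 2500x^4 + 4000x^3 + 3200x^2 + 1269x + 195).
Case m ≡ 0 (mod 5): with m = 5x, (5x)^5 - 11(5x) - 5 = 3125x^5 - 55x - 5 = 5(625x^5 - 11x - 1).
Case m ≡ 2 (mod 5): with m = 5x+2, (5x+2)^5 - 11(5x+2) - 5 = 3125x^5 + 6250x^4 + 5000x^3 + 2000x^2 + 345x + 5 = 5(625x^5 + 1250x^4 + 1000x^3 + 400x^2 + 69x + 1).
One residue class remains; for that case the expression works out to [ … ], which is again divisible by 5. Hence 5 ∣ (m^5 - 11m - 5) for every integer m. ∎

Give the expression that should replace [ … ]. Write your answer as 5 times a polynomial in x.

5(625x^5 + 1875x^4 + 2250x^3 + 1350x^2 + 394x + 41)

Only m ≡ 3 (mod 5) is unaccounted for. Put m = 5x+3:
(5x+3)^5 - 11(5x+3) - 5 expands to 3125x^5 + 9375x^4 + 11250x^3 + 6750x^2 + 1970x + 205,
and factoring out 5 leaves 5(625x^5 + 1875x^4 + 2250x^3 + 1350x^2 + 394x + 41).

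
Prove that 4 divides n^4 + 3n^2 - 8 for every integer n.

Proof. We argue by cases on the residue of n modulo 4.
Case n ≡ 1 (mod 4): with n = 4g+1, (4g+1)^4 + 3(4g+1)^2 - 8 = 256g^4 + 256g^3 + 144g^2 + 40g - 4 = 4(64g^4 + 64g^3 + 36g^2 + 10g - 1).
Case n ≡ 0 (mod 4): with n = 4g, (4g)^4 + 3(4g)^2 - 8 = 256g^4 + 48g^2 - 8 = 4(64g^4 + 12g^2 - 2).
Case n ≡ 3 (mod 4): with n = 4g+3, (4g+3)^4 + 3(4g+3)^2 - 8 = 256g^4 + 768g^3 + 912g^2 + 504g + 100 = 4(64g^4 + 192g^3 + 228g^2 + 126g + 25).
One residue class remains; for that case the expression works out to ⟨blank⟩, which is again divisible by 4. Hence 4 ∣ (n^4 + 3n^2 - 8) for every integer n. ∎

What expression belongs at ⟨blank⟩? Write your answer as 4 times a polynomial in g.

4(64g^4 + 128g^3 + 108g^2 + 44g + 5)

The residues treated are {1, 0, 3}, so the missing case is n ≡ 2 (mod 4); write n = 4g+2.
Then (4g+2)^4 + 3(4g+2)^2 - 8 = 256g^4 + 512g^3 + 432g^2 + 176g + 20 = 4(64g^4 + 128g^3 + 108g^2 + 44g + 5).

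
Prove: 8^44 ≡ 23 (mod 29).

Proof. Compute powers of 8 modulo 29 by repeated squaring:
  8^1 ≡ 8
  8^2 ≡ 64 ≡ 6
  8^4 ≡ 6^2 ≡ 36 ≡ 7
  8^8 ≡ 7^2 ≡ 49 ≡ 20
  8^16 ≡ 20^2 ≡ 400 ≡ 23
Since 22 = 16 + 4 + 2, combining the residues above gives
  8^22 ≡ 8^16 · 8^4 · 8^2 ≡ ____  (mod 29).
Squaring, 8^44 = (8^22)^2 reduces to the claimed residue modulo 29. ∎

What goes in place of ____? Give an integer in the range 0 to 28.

9

Multiply the listed residues: 23 · 7 · 6 = 161 → 966.
Reducing modulo 29: 966 = 33·29 + 9, so 8^22 ≡ 9.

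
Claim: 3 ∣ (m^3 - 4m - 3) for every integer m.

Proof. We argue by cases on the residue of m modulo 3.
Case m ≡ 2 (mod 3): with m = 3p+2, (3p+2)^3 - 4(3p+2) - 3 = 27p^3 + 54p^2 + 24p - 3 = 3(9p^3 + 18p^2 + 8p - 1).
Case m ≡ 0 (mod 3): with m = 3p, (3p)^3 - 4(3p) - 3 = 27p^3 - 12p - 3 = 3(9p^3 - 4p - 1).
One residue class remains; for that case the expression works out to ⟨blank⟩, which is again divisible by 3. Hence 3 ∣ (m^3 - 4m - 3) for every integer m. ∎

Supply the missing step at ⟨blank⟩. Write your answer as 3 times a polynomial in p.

3(9p^3 + 9p^2 - p - 2)

Only m ≡ 1 (mod 3) is unaccounted for. Put m = 3p+1:
(3p+1)^3 - 4(3p+1) - 3 expands to 27p^3 + 27p^2 - 3p - 6,
and factoring out 3 leaves 3(9p^3 + 9p^2 - p - 2).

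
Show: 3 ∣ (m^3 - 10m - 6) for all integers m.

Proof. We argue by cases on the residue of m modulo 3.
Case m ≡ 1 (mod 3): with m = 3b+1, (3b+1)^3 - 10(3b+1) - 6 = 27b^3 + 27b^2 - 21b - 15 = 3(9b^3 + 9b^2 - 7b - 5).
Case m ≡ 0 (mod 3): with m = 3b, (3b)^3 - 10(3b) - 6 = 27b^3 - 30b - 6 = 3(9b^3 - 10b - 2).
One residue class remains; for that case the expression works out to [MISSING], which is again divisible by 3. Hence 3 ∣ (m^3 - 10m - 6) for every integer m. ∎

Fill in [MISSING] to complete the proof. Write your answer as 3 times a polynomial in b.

3(9b^3 + 18b^2 + 2b - 6)

The residues treated are {1, 0}, so the missing case is m ≡ 2 (mod 3); write m = 3b+2.
Then (3b+2)^3 - 10(3b+2) - 6 = 27b^3 + 54b^2 + 6b - 18 = 3(9b^3 + 18b^2 + 2b - 6).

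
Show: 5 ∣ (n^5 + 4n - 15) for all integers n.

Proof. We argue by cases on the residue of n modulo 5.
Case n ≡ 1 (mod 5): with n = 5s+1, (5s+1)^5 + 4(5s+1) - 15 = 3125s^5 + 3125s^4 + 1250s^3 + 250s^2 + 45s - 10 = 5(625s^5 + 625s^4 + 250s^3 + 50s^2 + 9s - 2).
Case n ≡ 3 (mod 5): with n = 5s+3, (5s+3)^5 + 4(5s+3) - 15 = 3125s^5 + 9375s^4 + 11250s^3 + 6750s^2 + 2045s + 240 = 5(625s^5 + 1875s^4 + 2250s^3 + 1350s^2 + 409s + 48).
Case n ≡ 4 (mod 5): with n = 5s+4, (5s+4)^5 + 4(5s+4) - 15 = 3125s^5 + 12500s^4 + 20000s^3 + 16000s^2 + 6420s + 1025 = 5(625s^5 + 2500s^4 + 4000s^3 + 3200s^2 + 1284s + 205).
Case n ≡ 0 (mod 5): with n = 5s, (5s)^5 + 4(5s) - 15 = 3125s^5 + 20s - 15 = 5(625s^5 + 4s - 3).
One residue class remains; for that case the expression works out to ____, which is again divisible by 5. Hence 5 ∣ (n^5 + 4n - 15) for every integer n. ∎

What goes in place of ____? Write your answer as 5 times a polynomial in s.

5(625s^5 + 1250s^4 + 1000s^3 + 400s^2 + 84s + 5)

Only n ≡ 2 (mod 5) is unaccounted for. Put n = 5s+2:
(5s+2)^5 + 4(5s+2) - 15 expands to 3125s^5 + 6250s^4 + 5000s^3 + 2000s^2 + 420s + 25,
and factoring out 5 leaves 5(625s^5 + 1250s^4 + 1000s^3 + 400s^2 + 84s + 5).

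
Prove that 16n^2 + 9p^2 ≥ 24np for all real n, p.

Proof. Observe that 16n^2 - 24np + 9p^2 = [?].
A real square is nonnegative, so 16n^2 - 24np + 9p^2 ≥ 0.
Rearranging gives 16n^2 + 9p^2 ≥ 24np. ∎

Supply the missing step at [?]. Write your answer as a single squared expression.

(4n - 3p)^2

16n^2 - 24np + 9p^2 is a perfect-square trinomial: the outer terms are (4n)^2 and (3p)^2, and the cross term is -2·4n·3p.
So 16n^2 - 24np + 9p^2 = (4n - 3p)^2 ≥ 0.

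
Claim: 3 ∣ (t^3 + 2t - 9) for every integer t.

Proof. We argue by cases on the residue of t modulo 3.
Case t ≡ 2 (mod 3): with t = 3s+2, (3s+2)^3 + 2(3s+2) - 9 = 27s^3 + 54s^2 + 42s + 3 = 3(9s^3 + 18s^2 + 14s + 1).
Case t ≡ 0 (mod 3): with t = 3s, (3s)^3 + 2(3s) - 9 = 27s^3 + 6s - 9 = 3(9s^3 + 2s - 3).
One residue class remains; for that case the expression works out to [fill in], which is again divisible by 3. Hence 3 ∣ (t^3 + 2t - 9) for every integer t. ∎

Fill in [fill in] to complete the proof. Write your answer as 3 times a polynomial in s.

Only t ≡ 1 (mod 3) is unaccounted for. Put t = 3s+1:
(3s+1)^3 + 2(3s+1) - 9 expands to 27s^3 + 27s^2 + 15s - 6,
and factoring out 3 leaves 3(9s^3 + 9s^2 + 5s - 2).

3(9s^3 + 9s^2 + 5s - 2)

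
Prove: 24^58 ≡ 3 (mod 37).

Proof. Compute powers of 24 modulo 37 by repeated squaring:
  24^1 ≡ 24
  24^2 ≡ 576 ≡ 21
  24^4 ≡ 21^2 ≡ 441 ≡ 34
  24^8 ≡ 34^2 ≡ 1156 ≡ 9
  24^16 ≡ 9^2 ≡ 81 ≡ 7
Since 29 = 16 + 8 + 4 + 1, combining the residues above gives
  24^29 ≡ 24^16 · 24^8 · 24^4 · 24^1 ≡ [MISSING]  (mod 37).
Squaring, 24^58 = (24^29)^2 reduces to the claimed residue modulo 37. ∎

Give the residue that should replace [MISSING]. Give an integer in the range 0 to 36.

15

Multiply the listed residues: 7 · 9 · 34 · 24 = 63 → 2142 → 51408.
Reducing modulo 37: 51408 = 1389·37 + 15, so 24^29 ≡ 15.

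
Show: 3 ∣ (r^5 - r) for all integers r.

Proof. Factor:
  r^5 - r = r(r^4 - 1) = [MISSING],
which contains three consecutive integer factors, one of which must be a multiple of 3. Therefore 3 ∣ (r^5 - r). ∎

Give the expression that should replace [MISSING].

r^4 - 1 = (r^2 - 1)(r^2 + 1), and r^2 - 1 = (r-1)(r+1).
So r(r^4 - 1) = (r - 1)r(r + 1)(r^2 + 1).

(r - 1)r(r + 1)(r^2 + 1)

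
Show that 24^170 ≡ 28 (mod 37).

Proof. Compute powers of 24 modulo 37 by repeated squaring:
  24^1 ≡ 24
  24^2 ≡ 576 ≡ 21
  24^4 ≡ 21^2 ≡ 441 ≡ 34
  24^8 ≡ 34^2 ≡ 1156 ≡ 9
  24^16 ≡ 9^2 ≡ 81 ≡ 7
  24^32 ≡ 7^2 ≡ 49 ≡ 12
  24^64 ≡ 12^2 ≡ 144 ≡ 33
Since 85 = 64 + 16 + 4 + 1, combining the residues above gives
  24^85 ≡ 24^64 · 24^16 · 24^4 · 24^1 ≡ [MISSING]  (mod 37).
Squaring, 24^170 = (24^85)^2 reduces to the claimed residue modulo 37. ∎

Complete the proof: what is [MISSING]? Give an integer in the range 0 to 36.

24^64 · 24^16 · 24^4 · 24^1 ≡ 33 · 7 · 34 · 24 = 188496.
188496 mod 37 = 18, so 24^85 ≡ 18 (mod 37).

18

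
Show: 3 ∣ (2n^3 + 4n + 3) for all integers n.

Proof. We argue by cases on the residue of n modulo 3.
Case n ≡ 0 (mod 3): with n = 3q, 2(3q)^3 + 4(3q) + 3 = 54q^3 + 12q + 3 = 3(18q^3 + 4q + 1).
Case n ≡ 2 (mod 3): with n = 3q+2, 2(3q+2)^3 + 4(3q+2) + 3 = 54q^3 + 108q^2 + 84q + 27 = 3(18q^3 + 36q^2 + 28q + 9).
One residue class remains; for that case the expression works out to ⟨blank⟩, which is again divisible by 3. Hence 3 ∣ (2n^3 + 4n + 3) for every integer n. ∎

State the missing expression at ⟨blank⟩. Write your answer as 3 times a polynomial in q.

The residues treated are {0, 2}, so the missing case is n ≡ 1 (mod 3); write n = 3q+1.
Then 2(3q+1)^3 + 4(3q+1) + 3 = 54q^3 + 54q^2 + 30q + 9 = 3(18q^3 + 18q^2 + 10q + 3).

3(18q^3 + 18q^2 + 10q + 3)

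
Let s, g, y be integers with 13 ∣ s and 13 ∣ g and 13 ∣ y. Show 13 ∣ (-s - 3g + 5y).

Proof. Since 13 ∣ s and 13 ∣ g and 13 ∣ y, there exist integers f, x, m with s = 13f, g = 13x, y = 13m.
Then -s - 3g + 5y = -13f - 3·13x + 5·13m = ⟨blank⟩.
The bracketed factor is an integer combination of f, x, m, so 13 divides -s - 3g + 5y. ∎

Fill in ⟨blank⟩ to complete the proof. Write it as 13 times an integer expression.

13(-f + 5m - 3x)

Pull the common 13 out of every term: -13f - 3·13x + 5·13m = 13(-f + 5m - 3x).
-f + 5m - 3x is an integer, which exhibits the divisibility.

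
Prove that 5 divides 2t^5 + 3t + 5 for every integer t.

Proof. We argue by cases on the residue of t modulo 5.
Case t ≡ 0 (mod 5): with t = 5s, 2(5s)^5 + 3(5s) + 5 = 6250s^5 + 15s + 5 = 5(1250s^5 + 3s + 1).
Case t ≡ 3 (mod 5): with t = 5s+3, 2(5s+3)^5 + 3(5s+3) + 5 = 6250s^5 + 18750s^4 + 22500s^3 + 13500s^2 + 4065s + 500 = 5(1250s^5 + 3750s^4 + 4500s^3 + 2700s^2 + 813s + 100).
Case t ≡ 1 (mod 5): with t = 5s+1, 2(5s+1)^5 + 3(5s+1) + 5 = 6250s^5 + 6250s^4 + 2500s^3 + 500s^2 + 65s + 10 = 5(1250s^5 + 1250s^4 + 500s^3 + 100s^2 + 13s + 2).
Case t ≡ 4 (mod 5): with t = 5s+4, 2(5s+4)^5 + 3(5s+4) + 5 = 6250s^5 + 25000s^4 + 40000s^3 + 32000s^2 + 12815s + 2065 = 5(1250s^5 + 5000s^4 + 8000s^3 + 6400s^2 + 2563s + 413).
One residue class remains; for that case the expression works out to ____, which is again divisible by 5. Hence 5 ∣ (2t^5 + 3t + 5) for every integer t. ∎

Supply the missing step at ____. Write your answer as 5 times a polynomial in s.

5(1250s^5 + 2500s^4 + 2000s^3 + 800s^2 + 163s + 15)

The residues treated are {0, 3, 1, 4}, so the missing case is t ≡ 2 (mod 5); write t = 5s+2.
Then 2(5s+2)^5 + 3(5s+2) + 5 = 6250s^5 + 12500s^4 + 10000s^3 + 4000s^2 + 815s + 75 = 5(1250s^5 + 2500s^4 + 2000s^3 + 800s^2 + 163s + 15).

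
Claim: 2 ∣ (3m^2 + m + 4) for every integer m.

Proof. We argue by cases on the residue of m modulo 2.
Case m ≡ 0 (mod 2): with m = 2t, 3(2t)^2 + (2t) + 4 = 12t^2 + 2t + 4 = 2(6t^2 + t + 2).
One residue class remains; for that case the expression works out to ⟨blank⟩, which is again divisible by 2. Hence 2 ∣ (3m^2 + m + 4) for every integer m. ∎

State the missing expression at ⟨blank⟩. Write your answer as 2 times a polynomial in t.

The residues treated are {0}, so the missing case is m ≡ 1 (mod 2); write m = 2t+1.
Then 3(2t+1)^2 + (2t+1) + 4 = 12t^2 + 14t + 8 = 2(6t^2 + 7t + 4).

2(6t^2 + 7t + 4)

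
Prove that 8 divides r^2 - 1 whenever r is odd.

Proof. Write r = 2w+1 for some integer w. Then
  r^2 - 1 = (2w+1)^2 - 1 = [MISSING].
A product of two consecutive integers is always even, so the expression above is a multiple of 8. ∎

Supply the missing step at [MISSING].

4w(w + 1)

(2w+1)^2 - 1 = 4w^2 + 4w + 1 - 1 = 4w^2 + 4w = 4w(w+1).
Since w and w+1 are consecutive, w(w+1) is even, and 4·(even) is a multiple of 8.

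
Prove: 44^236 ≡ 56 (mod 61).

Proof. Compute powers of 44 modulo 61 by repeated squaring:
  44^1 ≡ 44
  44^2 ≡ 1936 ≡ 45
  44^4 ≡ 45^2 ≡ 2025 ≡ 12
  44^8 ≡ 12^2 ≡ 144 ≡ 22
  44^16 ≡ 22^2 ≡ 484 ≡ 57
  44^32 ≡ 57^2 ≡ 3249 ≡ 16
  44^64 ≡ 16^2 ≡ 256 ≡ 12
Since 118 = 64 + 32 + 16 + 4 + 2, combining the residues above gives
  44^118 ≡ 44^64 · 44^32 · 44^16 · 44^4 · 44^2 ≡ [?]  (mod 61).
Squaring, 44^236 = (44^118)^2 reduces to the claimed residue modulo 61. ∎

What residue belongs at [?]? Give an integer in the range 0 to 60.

Multiply the listed residues: 12 · 16 · 57 · 12 · 45 = 192 → 10944 → 131328 → 5909760.
Reducing modulo 61: 5909760 = 96881·61 + 19, so 44^118 ≡ 19.

19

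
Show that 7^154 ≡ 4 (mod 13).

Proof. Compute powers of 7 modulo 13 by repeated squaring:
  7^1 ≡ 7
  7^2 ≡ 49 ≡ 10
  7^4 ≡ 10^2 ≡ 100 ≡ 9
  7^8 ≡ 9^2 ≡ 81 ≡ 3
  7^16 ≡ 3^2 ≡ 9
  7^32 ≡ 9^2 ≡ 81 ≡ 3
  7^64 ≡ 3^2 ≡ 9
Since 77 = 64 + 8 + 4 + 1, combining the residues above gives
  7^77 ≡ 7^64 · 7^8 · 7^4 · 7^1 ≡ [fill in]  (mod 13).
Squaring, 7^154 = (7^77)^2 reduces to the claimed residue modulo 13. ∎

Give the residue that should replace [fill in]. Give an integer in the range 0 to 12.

7^64 · 7^8 · 7^4 · 7^1 ≡ 9 · 3 · 9 · 7 = 1701.
1701 mod 13 = 11, so 7^77 ≡ 11 (mod 13).

11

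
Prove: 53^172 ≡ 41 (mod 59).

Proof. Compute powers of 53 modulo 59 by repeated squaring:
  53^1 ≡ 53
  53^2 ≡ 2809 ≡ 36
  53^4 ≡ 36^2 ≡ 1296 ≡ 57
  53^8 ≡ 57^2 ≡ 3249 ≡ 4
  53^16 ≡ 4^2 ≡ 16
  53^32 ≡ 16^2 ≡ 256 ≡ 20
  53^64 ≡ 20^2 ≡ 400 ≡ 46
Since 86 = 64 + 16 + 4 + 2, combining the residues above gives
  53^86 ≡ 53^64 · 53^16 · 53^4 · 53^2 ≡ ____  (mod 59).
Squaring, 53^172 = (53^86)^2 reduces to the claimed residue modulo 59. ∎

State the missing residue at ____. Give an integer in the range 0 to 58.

Multiply the listed residues: 46 · 16 · 57 · 36 = 736 → 41952 → 1510272.
Reducing modulo 59: 1510272 = 25597·59 + 49, so 53^86 ≡ 49.

49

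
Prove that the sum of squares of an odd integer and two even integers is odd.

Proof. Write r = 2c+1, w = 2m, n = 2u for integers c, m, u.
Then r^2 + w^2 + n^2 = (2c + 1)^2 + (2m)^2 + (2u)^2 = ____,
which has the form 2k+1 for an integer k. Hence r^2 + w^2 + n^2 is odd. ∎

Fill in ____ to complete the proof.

2(2c^2 + 2c + 2m^2 + 2u^2) + 1

Expanding: (2c + 1)^2 + (2m)^2 + (2u)^2 = 4c^2 + 4c + 4m^2 + 4u^2 + 1.
Every term except the constant is even, so this is 2(2c^2 + 2c + 2m^2 + 2u^2) + 1,
and 2c^2 + 2c + 2m^2 + 2u^2 ∈ ℤ gives the required form.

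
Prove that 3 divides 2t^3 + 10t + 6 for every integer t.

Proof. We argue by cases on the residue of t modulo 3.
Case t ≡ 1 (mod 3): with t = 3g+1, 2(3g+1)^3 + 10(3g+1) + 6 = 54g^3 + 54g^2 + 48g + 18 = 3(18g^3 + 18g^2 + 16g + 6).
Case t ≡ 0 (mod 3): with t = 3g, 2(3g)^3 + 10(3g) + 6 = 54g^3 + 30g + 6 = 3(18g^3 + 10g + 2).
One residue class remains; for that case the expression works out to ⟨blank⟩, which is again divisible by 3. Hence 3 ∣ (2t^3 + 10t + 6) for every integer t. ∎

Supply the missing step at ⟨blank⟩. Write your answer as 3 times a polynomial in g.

Only t ≡ 2 (mod 3) is unaccounted for. Put t = 3g+2:
2(3g+2)^3 + 10(3g+2) + 6 expands to 54g^3 + 108g^2 + 102g + 42,
and factoring out 3 leaves 3(18g^3 + 36g^2 + 34g + 14).

3(18g^3 + 36g^2 + 34g + 14)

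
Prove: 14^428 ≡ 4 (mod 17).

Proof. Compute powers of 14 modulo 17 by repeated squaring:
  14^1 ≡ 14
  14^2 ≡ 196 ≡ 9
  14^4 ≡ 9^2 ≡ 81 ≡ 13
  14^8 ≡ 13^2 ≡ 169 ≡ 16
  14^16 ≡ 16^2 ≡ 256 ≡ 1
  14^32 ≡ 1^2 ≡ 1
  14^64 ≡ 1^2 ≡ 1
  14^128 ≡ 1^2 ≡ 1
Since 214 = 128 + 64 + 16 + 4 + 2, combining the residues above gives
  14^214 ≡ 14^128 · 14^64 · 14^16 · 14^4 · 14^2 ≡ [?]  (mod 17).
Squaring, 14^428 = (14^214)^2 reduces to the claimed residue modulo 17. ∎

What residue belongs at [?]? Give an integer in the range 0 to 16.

15

14^128 · 14^64 · 14^16 · 14^4 · 14^2 ≡ 1 · 1 · 1 · 13 · 9 = 117.
117 mod 17 = 15, so 14^214 ≡ 15 (mod 17).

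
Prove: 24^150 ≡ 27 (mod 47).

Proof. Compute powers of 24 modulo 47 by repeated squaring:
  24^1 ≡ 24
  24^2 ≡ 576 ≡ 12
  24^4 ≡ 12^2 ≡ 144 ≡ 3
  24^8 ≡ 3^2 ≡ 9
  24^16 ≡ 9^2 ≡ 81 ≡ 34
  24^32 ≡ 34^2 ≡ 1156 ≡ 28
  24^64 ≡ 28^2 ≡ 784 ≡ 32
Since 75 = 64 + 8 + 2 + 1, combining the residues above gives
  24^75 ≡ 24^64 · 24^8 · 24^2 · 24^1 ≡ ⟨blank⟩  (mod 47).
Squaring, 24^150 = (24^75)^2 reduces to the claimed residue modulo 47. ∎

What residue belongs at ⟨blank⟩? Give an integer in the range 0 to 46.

24^64 · 24^8 · 24^2 · 24^1 ≡ 32 · 9 · 12 · 24 = 82944.
82944 mod 47 = 36, so 24^75 ≡ 36 (mod 47).

36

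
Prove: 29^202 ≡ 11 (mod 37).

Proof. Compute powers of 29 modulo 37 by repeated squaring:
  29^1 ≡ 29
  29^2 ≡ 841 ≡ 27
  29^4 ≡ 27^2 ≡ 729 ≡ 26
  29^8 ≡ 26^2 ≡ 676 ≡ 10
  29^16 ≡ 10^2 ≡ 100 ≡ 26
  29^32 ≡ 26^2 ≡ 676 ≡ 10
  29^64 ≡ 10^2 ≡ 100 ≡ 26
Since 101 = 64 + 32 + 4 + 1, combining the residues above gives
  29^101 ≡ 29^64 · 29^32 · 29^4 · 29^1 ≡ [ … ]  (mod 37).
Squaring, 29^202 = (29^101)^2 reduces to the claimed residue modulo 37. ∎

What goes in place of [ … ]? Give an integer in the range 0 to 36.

14

Multiply the listed residues: 26 · 10 · 26 · 29 = 260 → 6760 → 196040.
Reducing modulo 37: 196040 = 5298·37 + 14, so 29^101 ≡ 14.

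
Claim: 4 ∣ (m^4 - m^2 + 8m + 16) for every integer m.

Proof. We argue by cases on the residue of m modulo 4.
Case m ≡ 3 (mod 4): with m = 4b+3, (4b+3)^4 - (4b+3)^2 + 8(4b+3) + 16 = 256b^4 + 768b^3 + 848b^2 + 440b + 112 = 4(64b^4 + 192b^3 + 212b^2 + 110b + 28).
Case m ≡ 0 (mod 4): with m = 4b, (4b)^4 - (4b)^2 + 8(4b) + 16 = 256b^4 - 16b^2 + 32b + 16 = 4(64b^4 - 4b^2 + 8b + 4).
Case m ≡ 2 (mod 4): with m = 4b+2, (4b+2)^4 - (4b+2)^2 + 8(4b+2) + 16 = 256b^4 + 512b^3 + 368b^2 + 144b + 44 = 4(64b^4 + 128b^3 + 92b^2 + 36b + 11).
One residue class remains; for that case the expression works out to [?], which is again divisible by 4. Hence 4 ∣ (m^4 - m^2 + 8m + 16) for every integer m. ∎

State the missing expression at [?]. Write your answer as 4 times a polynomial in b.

4(64b^4 + 64b^3 + 20b^2 + 10b + 6)

The residues treated are {3, 0, 2}, so the missing case is m ≡ 1 (mod 4); write m = 4b+1.
Then (4b+1)^4 - (4b+1)^2 + 8(4b+1) + 16 = 256b^4 + 256b^3 + 80b^2 + 40b + 24 = 4(64b^4 + 64b^3 + 20b^2 + 10b + 6).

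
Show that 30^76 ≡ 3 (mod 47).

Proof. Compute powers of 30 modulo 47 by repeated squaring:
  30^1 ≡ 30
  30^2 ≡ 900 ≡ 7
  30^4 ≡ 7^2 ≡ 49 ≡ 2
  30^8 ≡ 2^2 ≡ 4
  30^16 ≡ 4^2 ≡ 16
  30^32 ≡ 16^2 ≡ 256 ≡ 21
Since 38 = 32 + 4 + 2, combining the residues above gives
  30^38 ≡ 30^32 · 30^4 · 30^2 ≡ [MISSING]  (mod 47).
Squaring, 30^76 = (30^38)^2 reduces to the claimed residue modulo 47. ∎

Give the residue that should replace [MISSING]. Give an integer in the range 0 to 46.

Multiply the listed residues: 21 · 2 · 7 = 42 → 294.
Reducing modulo 47: 294 = 6·47 + 12, so 30^38 ≡ 12.

12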